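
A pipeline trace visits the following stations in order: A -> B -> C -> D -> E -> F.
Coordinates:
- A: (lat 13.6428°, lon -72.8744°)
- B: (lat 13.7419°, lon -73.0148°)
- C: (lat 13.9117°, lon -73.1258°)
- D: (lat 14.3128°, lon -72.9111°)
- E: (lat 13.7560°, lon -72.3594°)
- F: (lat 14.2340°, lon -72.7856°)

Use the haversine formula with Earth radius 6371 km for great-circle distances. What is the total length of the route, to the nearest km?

248 km

Leg distances:
A→B: 18.7 km  (cumulative 18.7 km)
B→C: 22.4 km  (cumulative 41.1 km)
C→D: 50.3 km  (cumulative 91.4 km)
D→E: 85.9 km  (cumulative 177.2 km)
E→F: 70.3 km  (cumulative 247.5 km)
Total route length ≈ 248 km.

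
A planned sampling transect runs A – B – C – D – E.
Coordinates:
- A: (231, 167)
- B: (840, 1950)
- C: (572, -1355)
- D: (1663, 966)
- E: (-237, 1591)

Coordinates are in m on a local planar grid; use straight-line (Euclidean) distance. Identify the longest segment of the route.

B–C

Leg distances:
A→B: 1884.1 m
B→C: 3315.8 m
C→D: 2564.6 m
D→E: 2000.2 m
The longest leg is B–C at 3315.8 m.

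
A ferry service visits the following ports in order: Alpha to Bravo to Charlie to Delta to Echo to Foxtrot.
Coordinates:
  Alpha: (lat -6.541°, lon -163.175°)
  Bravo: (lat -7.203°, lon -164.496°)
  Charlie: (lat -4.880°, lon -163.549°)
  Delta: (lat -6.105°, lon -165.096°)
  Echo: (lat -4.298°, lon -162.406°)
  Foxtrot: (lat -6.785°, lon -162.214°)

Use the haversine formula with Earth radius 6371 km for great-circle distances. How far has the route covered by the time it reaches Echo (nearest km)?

Leg distances:
Alpha→Bravo: 163.4 km  (cumulative 163.4 km)
Bravo→Charlie: 278.7 km  (cumulative 442.1 km)
Charlie→Delta: 218.8 km  (cumulative 660.9 km)
Delta→Echo: 359.3 km  (cumulative 1020.2 km)
Cumulative distance at Echo ≈ 1020 km.

1020 km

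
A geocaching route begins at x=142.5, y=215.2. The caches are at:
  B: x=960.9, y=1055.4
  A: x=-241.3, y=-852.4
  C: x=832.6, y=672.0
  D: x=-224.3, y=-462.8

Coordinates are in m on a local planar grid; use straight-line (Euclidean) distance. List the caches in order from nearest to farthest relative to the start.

Distance from the start at x=142.5, y=215.2 to each:
D x=-224.3, y=-462.8: 770.9 m
C x=832.6, y=672.0: 827.6 m
A x=-241.3, y=-852.4: 1134.5 m
B x=960.9, y=1055.4: 1172.9 m

D, C, A, B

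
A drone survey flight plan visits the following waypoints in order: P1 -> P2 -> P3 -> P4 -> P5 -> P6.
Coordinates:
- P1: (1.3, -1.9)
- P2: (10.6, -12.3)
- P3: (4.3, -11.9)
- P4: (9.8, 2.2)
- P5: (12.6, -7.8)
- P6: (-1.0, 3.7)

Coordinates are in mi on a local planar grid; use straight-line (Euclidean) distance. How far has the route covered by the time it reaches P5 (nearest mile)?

Leg distances:
P1→P2: 14.0 mi  (cumulative 14.0 mi)
P2→P3: 6.3 mi  (cumulative 20.3 mi)
P3→P4: 15.1 mi  (cumulative 35.4 mi)
P4→P5: 10.4 mi  (cumulative 45.8 mi)
Cumulative distance at P5 ≈ 46 mi.

46 mi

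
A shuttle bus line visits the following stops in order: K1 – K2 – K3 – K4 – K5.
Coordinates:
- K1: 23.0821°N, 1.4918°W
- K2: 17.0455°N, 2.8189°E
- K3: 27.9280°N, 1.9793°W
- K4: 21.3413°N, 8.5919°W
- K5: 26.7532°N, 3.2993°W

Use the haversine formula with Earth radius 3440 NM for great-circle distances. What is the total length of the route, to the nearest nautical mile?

Leg distances:
K1→K2: 436.3 NM  (cumulative 436.3 NM)
K2→K3: 705.3 NM  (cumulative 1141.6 NM)
K3→K4: 535.1 NM  (cumulative 1676.7 NM)
K4→K5: 435.5 NM  (cumulative 2112.3 NM)
Total route length ≈ 2112 NM.

2112 NM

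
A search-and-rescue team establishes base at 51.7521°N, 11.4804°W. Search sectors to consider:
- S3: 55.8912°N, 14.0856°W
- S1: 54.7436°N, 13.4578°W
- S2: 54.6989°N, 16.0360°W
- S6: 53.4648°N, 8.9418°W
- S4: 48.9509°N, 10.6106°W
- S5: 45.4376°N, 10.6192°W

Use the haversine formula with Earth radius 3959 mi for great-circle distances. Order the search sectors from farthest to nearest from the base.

S5, S3, S2, S1, S4, S6

Computing each great-circle distance from 51.7521°N, 11.4804°W:
S5 45.4376°N, 10.6192°W: 438.1 mi
S3 55.8912°N, 14.0856°W: 305.0 mi
S2 54.6989°N, 16.0360°W: 277.3 mi
S1 54.7436°N, 13.4578°W: 222.3 mi
S4 48.9509°N, 10.6106°W: 197.3 mi
S6 53.4648°N, 8.9418°W: 159.2 mi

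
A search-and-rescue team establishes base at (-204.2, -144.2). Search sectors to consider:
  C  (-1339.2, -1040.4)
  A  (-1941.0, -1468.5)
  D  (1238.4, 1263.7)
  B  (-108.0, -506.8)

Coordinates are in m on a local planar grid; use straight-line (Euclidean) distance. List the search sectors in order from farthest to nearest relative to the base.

A, D, C, B

Distance from the base at (-204.2, -144.2) to each:
A (-1941.0, -1468.5): 2184.1 m
D (1238.4, 1263.7): 2015.8 m
C (-1339.2, -1040.4): 1446.2 m
B (-108.0, -506.8): 375.1 m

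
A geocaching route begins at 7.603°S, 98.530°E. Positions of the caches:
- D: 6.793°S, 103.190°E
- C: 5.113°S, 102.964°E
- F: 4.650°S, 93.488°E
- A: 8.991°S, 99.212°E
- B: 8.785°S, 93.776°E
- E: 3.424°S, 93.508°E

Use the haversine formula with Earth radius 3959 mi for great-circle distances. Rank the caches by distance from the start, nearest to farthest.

A, D, B, C, F, E

Distances from the start:
A 8.991°S, 99.212°E: 106.6 mi
D 6.793°S, 103.190°E: 324.3 mi
B 8.785°S, 93.776°E: 335.2 mi
C 5.113°S, 102.964°E: 349.7 mi
F 4.650°S, 93.488°E: 402.0 mi
E 3.424°S, 93.508°E: 450.1 mi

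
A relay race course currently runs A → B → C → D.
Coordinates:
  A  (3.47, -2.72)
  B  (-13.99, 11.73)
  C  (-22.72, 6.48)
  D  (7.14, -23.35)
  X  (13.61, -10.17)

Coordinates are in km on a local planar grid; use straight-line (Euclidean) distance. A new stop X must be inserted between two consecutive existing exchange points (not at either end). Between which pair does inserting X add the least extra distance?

between C and D

Added distance for inserting X between each consecutive pair:
A–B: 25.2 km
B–C: 65.0 km
C–D: 12.4 km
Smallest added distance is 12.4 km, inserting between C and D.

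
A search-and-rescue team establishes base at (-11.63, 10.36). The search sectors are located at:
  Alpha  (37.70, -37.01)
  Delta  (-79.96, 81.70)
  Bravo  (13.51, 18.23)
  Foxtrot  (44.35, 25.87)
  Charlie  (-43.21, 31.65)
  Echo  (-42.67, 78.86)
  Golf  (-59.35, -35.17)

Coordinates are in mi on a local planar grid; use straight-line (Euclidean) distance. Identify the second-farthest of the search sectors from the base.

Echo

Distance to each, sorted:
Delta: 98.8 mi
Echo: 75.2 mi
Alpha: 68.4 mi
Golf: 66.0 mi
Foxtrot: 58.1 mi
Charlie: 38.1 mi
Bravo: 26.3 mi
The second-farthest is Echo at 75.2 mi.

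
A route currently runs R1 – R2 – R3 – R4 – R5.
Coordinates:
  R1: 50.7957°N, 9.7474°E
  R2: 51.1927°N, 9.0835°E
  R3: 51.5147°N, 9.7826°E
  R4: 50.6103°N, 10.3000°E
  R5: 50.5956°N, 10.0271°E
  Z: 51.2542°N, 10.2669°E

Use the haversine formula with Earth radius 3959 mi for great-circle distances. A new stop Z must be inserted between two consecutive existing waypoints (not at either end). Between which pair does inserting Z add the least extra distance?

Added distance for inserting Z between each consecutive pair:
R1–R2: 50.5 mi
R2–R3: 41.5 mi
R3–R4: 5.7 mi
R4–R5: 79.2 mi
Smallest added distance is 5.7 mi, inserting between R3 and R4.

between R3 and R4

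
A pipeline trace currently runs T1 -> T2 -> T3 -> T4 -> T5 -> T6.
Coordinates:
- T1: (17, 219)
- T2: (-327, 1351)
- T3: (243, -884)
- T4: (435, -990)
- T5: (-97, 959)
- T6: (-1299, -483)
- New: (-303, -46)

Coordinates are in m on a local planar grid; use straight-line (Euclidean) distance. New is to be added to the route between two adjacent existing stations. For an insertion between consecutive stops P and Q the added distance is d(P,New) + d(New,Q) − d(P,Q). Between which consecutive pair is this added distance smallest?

between T2 and T3

Added distance for inserting New between each consecutive pair:
T1–T2: 629.6 m
T2–T3: 90.8 m
T3–T4: 1979.1 m
T4–T5: 203.8 m
T5–T6: 236.3 m
Smallest added distance is 90.8 m, inserting between T2 and T3.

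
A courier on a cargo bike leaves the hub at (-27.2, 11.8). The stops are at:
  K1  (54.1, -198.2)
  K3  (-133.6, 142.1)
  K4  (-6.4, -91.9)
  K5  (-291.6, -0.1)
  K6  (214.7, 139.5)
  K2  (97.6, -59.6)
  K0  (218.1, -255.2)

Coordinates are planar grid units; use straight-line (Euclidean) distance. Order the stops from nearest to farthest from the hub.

Distance from the hub at (-27.2, 11.8) to each:
K4 (-6.4, -91.9): 105.8
K2 (97.6, -59.6): 143.8
K3 (-133.6, 142.1): 168.2
K1 (54.1, -198.2): 225.2
K5 (-291.6, -0.1): 264.7
K6 (214.7, 139.5): 273.5
K0 (218.1, -255.2): 362.6

K4, K2, K3, K1, K5, K6, K0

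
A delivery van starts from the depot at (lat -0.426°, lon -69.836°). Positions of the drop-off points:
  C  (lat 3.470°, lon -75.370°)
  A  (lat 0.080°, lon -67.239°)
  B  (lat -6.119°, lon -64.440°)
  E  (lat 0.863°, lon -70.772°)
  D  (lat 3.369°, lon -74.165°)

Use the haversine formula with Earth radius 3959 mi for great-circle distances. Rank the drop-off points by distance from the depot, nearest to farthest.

E, A, D, C, B

Computing each great-circle distance from (lat -0.426°, lon -69.836°):
E (lat 0.863°, lon -70.772°): 110.1 mi
A (lat 0.080°, lon -67.239°): 182.8 mi
D (lat 3.369°, lon -74.165°): 397.7 mi
C (lat 3.470°, lon -75.370°): 467.5 mi
B (lat -6.119°, lon -64.440°): 541.5 mi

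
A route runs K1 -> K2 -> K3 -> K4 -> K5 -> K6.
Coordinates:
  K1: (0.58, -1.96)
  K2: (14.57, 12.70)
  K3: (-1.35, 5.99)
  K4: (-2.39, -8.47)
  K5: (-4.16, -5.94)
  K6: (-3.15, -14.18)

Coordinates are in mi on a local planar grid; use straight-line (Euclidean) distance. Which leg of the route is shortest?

K4–K5

Leg distances:
K1→K2: 20.3 mi
K2→K3: 17.3 mi
K3→K4: 14.5 mi
K4→K5: 3.1 mi
K5→K6: 8.3 mi
The shortest leg is K4–K5 at 3.1 mi.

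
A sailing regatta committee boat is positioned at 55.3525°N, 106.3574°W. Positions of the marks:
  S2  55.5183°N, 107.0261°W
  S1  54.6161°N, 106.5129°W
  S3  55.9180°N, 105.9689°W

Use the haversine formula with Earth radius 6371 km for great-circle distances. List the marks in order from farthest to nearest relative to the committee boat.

Distance from the committee boat at 55.3525°N, 106.3574°W to each:
S1 54.6161°N, 106.5129°W: 82.5 km
S3 55.9180°N, 105.9689°W: 67.4 km
S2 55.5183°N, 107.0261°W: 46.0 km

S1, S3, S2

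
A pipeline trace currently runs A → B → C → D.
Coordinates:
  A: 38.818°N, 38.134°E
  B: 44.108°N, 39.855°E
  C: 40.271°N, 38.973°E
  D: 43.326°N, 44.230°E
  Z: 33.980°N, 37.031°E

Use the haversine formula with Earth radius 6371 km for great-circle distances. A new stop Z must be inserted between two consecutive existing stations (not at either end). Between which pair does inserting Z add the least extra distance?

Added distance for inserting Z between each consecutive pair:
A–B: 1093.6 km
B–C: 1439.6 km
C–D: 1379.6 km
Smallest added distance is 1093.6 km, inserting between A and B.

between A and B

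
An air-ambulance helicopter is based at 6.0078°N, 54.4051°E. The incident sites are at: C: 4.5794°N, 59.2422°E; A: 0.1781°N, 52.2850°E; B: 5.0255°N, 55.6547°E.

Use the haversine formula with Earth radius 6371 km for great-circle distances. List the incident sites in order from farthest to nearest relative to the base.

Computing each great-circle distance from 6.0078°N, 54.4051°E:
A 0.1781°N, 52.2850°E: 689.6 km
C 4.5794°N, 59.2422°E: 558.6 km
B 5.0255°N, 55.6547°E: 176.2 km

A, C, B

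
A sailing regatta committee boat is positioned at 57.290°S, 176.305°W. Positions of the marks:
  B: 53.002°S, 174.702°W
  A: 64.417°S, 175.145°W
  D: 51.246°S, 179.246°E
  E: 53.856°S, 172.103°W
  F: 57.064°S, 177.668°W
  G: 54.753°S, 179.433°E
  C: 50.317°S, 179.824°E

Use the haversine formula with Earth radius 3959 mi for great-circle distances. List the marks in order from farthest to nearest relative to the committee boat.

C, A, D, B, E, G, F

Distances from the committee boat:
C 50.317°S, 179.824°E: 506.8 mi
A 64.417°S, 175.145°W: 494.0 mi
D 51.246°S, 179.246°E: 454.3 mi
B 53.002°S, 174.702°W: 303.0 mi
E 53.856°S, 172.103°W: 288.4 mi
G 54.753°S, 179.433°E: 240.4 mi
F 57.064°S, 177.668°W: 53.4 mi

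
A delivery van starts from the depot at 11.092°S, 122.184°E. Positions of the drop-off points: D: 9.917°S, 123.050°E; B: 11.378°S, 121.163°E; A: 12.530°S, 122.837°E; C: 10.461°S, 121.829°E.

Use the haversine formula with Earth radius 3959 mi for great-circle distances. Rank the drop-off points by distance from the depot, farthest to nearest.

Computing each great-circle distance from 11.092°S, 122.184°E:
A 12.530°S, 122.837°E: 108.7 mi
D 9.917°S, 123.050°E: 100.3 mi
B 11.378°S, 121.163°E: 72.0 mi
C 10.461°S, 121.829°E: 49.8 mi

A, D, B, C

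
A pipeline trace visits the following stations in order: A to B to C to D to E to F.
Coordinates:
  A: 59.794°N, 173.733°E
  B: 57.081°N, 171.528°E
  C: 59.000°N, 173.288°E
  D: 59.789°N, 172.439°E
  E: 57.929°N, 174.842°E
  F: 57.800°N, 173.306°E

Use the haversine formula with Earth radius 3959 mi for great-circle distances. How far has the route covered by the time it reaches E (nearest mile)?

568 mi

Leg distances:
A→B: 203.7 mi  (cumulative 203.7 mi)
B→C: 147.4 mi  (cumulative 351.1 mi)
C→D: 62.2 mi  (cumulative 413.2 mi)
D→E: 154.5 mi  (cumulative 567.8 mi)
Cumulative distance at E ≈ 568 mi.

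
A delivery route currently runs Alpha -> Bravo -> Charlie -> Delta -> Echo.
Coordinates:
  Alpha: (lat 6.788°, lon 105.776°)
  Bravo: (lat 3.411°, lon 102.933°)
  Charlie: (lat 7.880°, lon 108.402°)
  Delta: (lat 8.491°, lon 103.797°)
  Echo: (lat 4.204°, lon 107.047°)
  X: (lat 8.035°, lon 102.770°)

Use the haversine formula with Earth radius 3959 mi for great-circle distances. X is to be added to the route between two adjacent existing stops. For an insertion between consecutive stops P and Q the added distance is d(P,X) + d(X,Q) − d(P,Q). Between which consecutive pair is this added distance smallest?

between Delta and Echo

Added distance for inserting X between each consecutive pair:
Alpha–Bravo: 238.5 mi
Bravo–Charlie: 218.7 mi
Charlie–Delta: 144.8 mi
Delta–Echo: 101.6 mi
Smallest added distance is 101.6 mi, inserting between Delta and Echo.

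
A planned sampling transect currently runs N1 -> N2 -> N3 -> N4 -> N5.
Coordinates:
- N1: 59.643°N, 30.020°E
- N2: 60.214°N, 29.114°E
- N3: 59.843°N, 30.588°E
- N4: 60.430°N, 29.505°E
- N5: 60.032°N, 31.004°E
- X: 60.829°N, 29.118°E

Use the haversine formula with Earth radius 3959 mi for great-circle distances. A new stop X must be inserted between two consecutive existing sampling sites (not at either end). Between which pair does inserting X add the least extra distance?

between N4 and N5

Added distance for inserting X between each consecutive pair:
N1–N2: 79.7 mi
N2–N3: 70.2 mi
N3–N4: 60.1 mi
N4–N5: 56.9 mi
Smallest added distance is 56.9 mi, inserting between N4 and N5.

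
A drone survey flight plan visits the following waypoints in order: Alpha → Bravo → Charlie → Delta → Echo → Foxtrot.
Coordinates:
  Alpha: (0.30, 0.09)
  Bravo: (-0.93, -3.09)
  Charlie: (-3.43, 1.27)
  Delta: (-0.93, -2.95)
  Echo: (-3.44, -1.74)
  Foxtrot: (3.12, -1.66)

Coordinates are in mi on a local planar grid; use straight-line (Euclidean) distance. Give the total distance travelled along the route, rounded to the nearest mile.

23 mi

Leg distances:
Alpha→Bravo: 3.4 mi  (cumulative 3.4 mi)
Bravo→Charlie: 5.0 mi  (cumulative 8.4 mi)
Charlie→Delta: 4.9 mi  (cumulative 13.3 mi)
Delta→Echo: 2.8 mi  (cumulative 16.1 mi)
Echo→Foxtrot: 6.6 mi  (cumulative 22.7 mi)
Total route length ≈ 23 mi.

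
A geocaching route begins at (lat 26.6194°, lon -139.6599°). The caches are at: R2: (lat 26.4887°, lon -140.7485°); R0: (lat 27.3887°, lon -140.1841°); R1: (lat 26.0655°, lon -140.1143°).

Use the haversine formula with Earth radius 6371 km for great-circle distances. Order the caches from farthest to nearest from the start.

R2, R0, R1

Distance from the start at (lat 26.6194°, lon -139.6599°) to each:
R2 (lat 26.4887°, lon -140.7485°): 109.2 km
R0 (lat 27.3887°, lon -140.1841°): 100.1 km
R1 (lat 26.0655°, lon -140.1143°): 76.4 km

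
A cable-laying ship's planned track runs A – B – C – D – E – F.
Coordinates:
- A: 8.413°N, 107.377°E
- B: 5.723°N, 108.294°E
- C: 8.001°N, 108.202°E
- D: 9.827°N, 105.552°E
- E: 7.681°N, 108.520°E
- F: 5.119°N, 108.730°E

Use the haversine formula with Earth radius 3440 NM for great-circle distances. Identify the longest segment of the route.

Leg distances:
A→B: 170.5 NM
B→C: 136.9 NM
C→D: 191.6 NM
D→E: 218.2 NM
E→F: 154.3 NM
The longest leg is D–E at 218.2 NM.

D–E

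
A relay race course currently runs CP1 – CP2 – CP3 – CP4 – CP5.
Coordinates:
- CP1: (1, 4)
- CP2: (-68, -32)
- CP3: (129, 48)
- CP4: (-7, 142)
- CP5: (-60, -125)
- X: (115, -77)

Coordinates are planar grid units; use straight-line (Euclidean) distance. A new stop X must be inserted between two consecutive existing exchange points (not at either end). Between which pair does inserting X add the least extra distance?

Added distance for inserting X between each consecutive pair:
CP1–CP2: 250.5
CP2–CP3: 101.6
CP3–CP4: 211.1
CP4–CP5: 159.9
Smallest added distance is 101.6, inserting between CP2 and CP3.

between CP2 and CP3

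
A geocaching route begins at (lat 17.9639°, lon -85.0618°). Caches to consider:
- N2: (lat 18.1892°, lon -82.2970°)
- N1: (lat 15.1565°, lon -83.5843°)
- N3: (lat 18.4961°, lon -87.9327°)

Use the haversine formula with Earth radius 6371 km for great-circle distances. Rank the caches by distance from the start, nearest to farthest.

N2, N3, N1

Computing each great-circle distance from (lat 17.9639°, lon -85.0618°):
N2 (lat 18.1892°, lon -82.2970°): 293.3 km
N3 (lat 18.4961°, lon -87.9327°): 308.9 km
N1 (lat 15.1565°, lon -83.5843°): 349.6 km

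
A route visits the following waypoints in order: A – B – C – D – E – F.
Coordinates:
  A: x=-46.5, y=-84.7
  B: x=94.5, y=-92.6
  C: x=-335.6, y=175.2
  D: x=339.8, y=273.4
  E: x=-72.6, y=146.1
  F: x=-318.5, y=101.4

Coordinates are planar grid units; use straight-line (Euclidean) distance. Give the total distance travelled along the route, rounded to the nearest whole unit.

2012

Leg distances:
A→B: 141.2  (cumulative 141.2)
B→C: 506.7  (cumulative 647.9)
C→D: 682.5  (cumulative 1330.4)
D→E: 431.6  (cumulative 1762.0)
E→F: 249.9  (cumulative 2011.9)
Total route length ≈ 2012.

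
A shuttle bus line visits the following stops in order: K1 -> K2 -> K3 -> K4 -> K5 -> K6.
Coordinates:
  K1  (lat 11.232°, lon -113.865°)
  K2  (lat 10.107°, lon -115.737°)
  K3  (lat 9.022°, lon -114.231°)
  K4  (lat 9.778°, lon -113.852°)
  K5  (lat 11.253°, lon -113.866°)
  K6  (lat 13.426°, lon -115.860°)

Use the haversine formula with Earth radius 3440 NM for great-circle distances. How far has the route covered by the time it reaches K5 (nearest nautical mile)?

379 NM

Leg distances:
K1→K2: 129.5 NM  (cumulative 129.5 NM)
K2→K3: 110.4 NM  (cumulative 239.9 NM)
K3→K4: 50.6 NM  (cumulative 290.5 NM)
K4→K5: 88.6 NM  (cumulative 379.1 NM)
Cumulative distance at K5 ≈ 379 NM.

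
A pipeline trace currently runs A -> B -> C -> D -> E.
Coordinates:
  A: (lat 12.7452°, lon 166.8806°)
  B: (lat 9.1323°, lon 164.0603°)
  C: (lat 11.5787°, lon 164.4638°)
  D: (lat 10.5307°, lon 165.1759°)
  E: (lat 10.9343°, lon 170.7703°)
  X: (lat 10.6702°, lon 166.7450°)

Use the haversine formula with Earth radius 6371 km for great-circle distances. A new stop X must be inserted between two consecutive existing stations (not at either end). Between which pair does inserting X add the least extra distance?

between D and E

Added distance for inserting X between each consecutive pair:
A–B: 65.3 km
B–C: 333.2 km
C–D: 300.7 km
D–E: 0.0 km
Smallest added distance is 0.0 km, inserting between D and E.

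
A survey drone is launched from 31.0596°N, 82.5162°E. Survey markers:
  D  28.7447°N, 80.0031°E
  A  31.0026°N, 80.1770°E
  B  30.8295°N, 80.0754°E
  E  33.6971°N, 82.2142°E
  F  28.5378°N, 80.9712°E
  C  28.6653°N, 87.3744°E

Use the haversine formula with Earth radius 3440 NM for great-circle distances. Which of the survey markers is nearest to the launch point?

Distance to each, sorted:
A: 120.4 NM
B: 126.4 NM
E: 159.1 NM
F: 171.5 NM
D: 190.8 NM
C: 290.9 NM
The nearest is A at 120.4 NM.

A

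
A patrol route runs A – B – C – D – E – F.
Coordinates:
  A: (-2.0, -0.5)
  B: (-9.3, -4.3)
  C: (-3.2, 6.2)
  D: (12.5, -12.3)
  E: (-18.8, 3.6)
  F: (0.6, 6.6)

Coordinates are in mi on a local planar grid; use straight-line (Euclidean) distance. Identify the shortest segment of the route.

A–B

Leg distances:
A→B: 8.2 mi
B→C: 12.1 mi
C→D: 24.3 mi
D→E: 35.1 mi
E→F: 19.6 mi
The shortest leg is A–B at 8.2 mi.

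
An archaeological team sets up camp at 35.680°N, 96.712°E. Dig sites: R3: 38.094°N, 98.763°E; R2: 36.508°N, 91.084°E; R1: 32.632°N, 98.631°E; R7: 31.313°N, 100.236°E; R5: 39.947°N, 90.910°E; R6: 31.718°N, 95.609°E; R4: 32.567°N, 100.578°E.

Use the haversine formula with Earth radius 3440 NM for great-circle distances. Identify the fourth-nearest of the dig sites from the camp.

R4

Distance to each, sorted:
R3: 175.2 NM
R1: 206.3 NM
R6: 244.2 NM
R4: 268.0 NM
R2: 277.5 NM
R7: 316.0 NM
R5: 375.8 NM
The fourth-nearest is R4 at 268.0 NM.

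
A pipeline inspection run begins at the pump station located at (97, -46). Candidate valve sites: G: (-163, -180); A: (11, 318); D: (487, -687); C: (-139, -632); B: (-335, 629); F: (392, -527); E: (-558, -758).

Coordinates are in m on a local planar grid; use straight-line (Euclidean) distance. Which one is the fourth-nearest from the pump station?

Distance to each, sorted:
G: 292.5 m
A: 374.0 m
F: 564.3 m
C: 631.7 m
D: 750.3 m
B: 801.4 m
E: 967.5 m
The fourth-nearest is C at 631.7 m.

C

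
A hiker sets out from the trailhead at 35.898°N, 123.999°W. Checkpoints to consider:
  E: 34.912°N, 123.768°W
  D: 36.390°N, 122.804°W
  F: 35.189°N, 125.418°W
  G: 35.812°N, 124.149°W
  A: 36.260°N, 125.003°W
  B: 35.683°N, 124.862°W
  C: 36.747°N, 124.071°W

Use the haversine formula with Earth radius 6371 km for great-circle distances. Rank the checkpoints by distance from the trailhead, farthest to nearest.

F, D, E, A, C, B, G

Computing each great-circle distance from 35.898°N, 123.999°W:
F 35.189°N, 125.418°W: 150.7 km
D 36.390°N, 122.804°W: 120.4 km
E 34.912°N, 123.768°W: 111.6 km
A 36.260°N, 125.003°W: 98.8 km
C 36.747°N, 124.071°W: 94.6 km
B 35.683°N, 124.862°W: 81.4 km
G 35.812°N, 124.149°W: 16.6 km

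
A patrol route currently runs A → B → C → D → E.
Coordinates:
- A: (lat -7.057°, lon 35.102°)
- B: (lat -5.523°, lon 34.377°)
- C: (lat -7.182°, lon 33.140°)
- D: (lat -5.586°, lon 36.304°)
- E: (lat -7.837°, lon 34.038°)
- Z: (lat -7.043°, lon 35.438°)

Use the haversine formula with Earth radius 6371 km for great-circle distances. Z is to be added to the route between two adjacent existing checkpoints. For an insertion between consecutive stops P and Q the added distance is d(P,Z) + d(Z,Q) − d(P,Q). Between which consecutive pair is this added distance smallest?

between D and E

Added distance for inserting Z between each consecutive pair:
A–B: 54.4 km
B–C: 230.1 km
C–D: 50.1 km
D–E: 12.1 km
Smallest added distance is 12.1 km, inserting between D and E.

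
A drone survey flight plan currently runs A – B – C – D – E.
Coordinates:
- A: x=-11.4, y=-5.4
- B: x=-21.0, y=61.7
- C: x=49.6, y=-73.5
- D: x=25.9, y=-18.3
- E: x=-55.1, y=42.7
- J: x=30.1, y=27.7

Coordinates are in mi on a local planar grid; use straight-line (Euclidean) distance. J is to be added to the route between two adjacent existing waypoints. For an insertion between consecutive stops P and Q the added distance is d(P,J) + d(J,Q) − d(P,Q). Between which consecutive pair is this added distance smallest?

between B and C

Added distance for inserting J between each consecutive pair:
A–B: 46.7 mi
B–C: 11.9 mi
C–D: 89.2 mi
D–E: 31.3 mi
Smallest added distance is 11.9 mi, inserting between B and C.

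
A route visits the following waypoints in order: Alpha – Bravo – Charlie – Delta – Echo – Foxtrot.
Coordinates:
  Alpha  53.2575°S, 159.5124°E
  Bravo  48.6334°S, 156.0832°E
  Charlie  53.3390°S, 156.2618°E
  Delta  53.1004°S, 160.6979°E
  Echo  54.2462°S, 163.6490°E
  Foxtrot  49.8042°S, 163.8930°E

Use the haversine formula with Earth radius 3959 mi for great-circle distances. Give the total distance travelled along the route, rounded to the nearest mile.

Leg distances:
Alpha→Bravo: 352.6 mi  (cumulative 352.6 mi)
Bravo→Charlie: 325.2 mi  (cumulative 677.8 mi)
Charlie→Delta: 184.2 mi  (cumulative 862.0 mi)
Delta→Echo: 144.4 mi  (cumulative 1006.5 mi)
Echo→Foxtrot: 307.1 mi  (cumulative 1313.6 mi)
Total route length ≈ 1314 mi.

1314 mi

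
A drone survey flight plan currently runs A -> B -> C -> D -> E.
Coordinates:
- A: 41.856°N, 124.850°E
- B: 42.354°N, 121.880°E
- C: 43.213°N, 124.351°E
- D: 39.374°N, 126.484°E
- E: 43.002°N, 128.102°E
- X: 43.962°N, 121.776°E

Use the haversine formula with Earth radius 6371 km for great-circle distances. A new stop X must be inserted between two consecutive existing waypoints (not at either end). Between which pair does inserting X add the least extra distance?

Added distance for inserting X between each consecutive pair:
A–B: 270.6 km
B–C: 179.4 km
C–D: 403.5 km
D–E: 738.3 km
Smallest added distance is 179.4 km, inserting between B and C.

between B and C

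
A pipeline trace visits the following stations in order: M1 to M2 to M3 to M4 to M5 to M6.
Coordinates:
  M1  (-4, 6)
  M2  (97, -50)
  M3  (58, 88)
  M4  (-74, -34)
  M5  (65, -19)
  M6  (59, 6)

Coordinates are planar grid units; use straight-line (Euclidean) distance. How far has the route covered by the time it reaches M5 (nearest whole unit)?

578

Leg distances:
M1→M2: 115.5  (cumulative 115.5)
M2→M3: 143.4  (cumulative 258.9)
M3→M4: 179.7  (cumulative 438.6)
M4→M5: 139.8  (cumulative 578.4)
Cumulative distance at M5 ≈ 578.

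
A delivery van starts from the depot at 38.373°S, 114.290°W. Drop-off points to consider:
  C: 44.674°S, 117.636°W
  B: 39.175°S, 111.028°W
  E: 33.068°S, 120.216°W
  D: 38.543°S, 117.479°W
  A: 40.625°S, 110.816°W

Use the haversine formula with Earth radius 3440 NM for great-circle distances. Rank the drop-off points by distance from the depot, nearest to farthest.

Computing each great-circle distance from 38.373°S, 114.290°W:
D 38.543°S, 117.479°W: 150.3 NM
B 39.175°S, 111.028°W: 160.1 NM
A 40.625°S, 110.816°W: 210.2 NM
C 44.674°S, 117.636°W: 407.0 NM
E 33.068°S, 120.216°W: 429.8 NM

D, B, A, C, E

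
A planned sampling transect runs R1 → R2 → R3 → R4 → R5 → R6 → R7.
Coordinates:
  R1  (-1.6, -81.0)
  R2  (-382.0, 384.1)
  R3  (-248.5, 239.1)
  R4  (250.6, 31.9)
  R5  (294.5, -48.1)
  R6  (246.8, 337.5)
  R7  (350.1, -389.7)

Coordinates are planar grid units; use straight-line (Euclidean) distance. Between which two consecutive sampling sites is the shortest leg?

Leg distances:
R1→R2: 600.9
R2→R3: 197.1
R3→R4: 540.4
R4→R5: 91.3
R5→R6: 388.5
R6→R7: 734.5
The shortest leg is R4–R5 at 91.3.

R4–R5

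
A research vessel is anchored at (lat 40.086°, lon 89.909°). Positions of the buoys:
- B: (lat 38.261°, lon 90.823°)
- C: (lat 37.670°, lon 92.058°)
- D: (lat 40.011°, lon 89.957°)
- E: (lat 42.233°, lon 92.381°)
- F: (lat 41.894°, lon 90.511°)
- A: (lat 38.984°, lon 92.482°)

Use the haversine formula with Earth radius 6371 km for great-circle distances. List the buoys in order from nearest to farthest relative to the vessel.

Distance from the vessel at (lat 40.086°, lon 89.909°) to each:
D (lat 40.011°, lon 89.957°): 9.3 km
F (lat 41.894°, lon 90.511°): 207.3 km
B (lat 38.261°, lon 90.823°): 217.7 km
A (lat 38.984°, lon 92.482°): 252.4 km
E (lat 42.233°, lon 92.381°): 315.9 km
C (lat 37.670°, lon 92.058°): 326.7 km

D, F, B, A, E, C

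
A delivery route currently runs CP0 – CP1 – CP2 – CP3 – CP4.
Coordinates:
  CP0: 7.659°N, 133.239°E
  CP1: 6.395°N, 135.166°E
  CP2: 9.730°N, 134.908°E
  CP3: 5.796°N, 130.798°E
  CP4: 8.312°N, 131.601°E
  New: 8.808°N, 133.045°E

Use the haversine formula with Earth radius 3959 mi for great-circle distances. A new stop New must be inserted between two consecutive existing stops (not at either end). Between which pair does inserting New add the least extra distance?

between CP2 and CP3

Added distance for inserting New between each consecutive pair:
CP0–CP1: 143.2 mi
CP1–CP2: 132.1 mi
CP2–CP3: 9.8 mi
CP3–CP4: 181.0 mi
Smallest added distance is 9.8 mi, inserting between CP2 and CP3.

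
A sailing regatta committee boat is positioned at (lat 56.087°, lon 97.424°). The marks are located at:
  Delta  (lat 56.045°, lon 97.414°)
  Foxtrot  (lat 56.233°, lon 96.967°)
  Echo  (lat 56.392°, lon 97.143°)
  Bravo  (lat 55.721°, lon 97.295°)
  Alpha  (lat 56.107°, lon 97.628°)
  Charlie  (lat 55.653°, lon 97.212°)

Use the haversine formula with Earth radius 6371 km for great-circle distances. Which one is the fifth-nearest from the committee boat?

Distance to each, sorted:
Delta: 4.7 km
Alpha: 12.8 km
Foxtrot: 32.6 km
Echo: 38.1 km
Bravo: 41.5 km
Charlie: 50.0 km
The fifth-nearest is Bravo at 41.5 km.

Bravo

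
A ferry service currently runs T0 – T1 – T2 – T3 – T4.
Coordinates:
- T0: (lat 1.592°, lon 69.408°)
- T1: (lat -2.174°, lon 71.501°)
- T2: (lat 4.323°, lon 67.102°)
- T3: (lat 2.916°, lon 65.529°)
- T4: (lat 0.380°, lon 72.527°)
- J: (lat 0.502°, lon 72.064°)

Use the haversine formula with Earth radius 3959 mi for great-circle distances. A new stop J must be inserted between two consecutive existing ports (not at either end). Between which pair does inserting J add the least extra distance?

between T3 and T4

Added distance for inserting J between each consecutive pair:
T0–T1: 89.6 mi
T1–T2: 79.4 mi
T2–T3: 767.9 mi
T3–T4: 0.1 mi
Smallest added distance is 0.1 mi, inserting between T3 and T4.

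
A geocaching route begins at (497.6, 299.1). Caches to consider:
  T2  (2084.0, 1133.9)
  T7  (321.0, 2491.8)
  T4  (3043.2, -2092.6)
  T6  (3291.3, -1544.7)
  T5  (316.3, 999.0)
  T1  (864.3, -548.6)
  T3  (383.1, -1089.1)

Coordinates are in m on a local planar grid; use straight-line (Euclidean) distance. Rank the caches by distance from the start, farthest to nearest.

Distances from the start:
T4 (3043.2, -2092.6): 3492.9 m
T6 (3291.3, -1544.7): 3347.3 m
T7 (321.0, 2491.8): 2199.8 m
T2 (2084.0, 1133.9): 1792.6 m
T3 (383.1, -1089.1): 1392.9 m
T1 (864.3, -548.6): 923.6 m
T5 (316.3, 999.0): 723.0 m

T4, T6, T7, T2, T3, T1, T5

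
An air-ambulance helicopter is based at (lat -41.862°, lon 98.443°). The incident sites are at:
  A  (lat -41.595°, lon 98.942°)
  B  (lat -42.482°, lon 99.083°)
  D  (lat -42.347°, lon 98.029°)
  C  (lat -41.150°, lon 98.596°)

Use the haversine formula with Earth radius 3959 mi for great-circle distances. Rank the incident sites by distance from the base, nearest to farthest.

Distances from the base:
A (lat -41.595°, lon 98.942°): 31.7 mi
D (lat -42.347°, lon 98.029°): 39.7 mi
C (lat -41.150°, lon 98.596°): 49.8 mi
B (lat -42.482°, lon 99.083°): 53.9 mi

A, D, C, B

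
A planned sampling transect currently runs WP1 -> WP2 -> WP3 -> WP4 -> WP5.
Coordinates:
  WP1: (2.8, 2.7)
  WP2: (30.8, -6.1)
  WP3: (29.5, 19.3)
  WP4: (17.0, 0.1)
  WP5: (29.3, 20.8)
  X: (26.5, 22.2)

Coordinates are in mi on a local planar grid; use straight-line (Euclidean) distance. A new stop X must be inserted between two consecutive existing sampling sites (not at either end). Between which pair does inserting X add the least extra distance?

between WP4 and WP5

Added distance for inserting X between each consecutive pair:
WP1–WP2: 30.0 mi
WP2–WP3: 7.4 mi
WP3–WP4: 5.3 mi
WP4–WP5: 3.1 mi
Smallest added distance is 3.1 mi, inserting between WP4 and WP5.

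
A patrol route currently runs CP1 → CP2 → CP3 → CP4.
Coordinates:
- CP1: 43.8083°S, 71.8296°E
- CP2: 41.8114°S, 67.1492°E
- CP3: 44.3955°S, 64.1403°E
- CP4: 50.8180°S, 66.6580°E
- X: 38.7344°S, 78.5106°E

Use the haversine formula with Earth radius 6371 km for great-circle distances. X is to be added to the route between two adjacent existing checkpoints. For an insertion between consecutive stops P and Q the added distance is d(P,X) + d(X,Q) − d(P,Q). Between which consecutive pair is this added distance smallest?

between CP1 and CP2

Added distance for inserting X between each consecutive pair:
CP1–CP2: 1373.5 km
CP2–CP3: 1993.2 km
CP3–CP4: 2242.8 km
Smallest added distance is 1373.5 km, inserting between CP1 and CP2.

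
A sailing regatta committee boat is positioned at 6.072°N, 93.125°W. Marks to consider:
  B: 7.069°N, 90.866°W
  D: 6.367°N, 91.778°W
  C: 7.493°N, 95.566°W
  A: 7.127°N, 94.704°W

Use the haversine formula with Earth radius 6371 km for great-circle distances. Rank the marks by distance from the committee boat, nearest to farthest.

D, A, B, C

Distance from the committee boat at 6.072°N, 93.125°W to each:
D 6.367°N, 91.778°W: 152.5 km
A 7.127°N, 94.704°W: 210.2 km
B 7.069°N, 90.866°W: 273.1 km
C 7.493°N, 95.566°W: 312.4 km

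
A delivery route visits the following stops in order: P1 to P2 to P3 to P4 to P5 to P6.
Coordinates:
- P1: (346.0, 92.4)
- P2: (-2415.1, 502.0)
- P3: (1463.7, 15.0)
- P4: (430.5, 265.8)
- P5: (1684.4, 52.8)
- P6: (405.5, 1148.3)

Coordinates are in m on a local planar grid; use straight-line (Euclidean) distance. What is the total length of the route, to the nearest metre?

10720 m

Leg distances:
P1→P2: 2791.3 m  (cumulative 2791.3 m)
P2→P3: 3909.3 m  (cumulative 6700.6 m)
P3→P4: 1063.2 m  (cumulative 7763.8 m)
P4→P5: 1271.9 m  (cumulative 9035.6 m)
P5→P6: 1684.0 m  (cumulative 10719.6 m)
Total route length ≈ 10720 m.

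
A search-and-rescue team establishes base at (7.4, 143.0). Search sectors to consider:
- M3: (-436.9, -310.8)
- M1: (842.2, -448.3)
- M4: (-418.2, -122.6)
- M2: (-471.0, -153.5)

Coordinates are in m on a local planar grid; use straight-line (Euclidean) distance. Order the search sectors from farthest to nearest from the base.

Distances from the base:
M1 (842.2, -448.3): 1023.0 m
M3 (-436.9, -310.8): 635.1 m
M2 (-471.0, -153.5): 562.8 m
M4 (-418.2, -122.6): 501.7 m

M1, M3, M2, M4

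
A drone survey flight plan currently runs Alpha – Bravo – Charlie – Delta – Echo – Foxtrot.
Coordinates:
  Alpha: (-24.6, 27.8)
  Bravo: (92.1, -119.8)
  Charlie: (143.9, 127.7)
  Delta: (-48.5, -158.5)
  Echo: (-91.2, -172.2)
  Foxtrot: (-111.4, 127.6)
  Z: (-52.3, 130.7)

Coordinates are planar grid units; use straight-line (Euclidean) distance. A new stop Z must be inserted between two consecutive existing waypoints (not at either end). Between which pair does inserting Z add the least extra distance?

between Echo and Foxtrot

Added distance for inserting Z between each consecutive pair:
Alpha–Bravo: 207.5
Bravo–Charlie: 232.5
Charlie–Delta: 140.6
Delta–Echo: 549.8
Echo–Foxtrot: 64.1
Smallest added distance is 64.1, inserting between Echo and Foxtrot.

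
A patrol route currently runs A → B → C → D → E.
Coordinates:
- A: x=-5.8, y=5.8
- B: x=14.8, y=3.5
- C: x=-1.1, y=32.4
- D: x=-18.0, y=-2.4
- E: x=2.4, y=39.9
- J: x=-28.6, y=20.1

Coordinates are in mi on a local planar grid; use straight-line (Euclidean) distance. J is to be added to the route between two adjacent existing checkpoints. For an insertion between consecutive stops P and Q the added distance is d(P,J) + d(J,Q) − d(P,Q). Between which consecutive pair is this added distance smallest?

Added distance for inserting J between each consecutive pair:
A–B: 52.7 mi
B–C: 43.6 mi
C–D: 16.3 mi
D–E: 14.7 mi
Smallest added distance is 14.7 mi, inserting between D and E.

between D and E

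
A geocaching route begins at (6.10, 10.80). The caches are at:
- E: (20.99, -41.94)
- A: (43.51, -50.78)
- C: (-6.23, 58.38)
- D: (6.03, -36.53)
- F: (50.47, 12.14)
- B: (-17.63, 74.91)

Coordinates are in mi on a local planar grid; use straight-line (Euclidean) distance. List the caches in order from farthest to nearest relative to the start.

Distance from the start at (6.10, 10.80) to each:
A (43.51, -50.78): 72.1 mi
B (-17.63, 74.91): 68.4 mi
E (20.99, -41.94): 54.8 mi
C (-6.23, 58.38): 49.2 mi
D (6.03, -36.53): 47.3 mi
F (50.47, 12.14): 44.4 mi

A, B, E, C, D, F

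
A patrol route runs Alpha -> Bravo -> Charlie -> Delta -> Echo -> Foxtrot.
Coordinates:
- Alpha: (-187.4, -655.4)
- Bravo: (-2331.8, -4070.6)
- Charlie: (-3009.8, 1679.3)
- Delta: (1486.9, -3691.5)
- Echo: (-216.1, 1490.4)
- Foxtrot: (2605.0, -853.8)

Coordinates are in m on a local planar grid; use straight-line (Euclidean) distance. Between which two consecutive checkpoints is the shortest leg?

Echo–Foxtrot

Leg distances:
Alpha→Bravo: 4032.6 m
Bravo→Charlie: 5789.7 m
Charlie→Delta: 7004.7 m
Delta→Echo: 5454.6 m
Echo→Foxtrot: 3668.0 m
The shortest leg is Echo–Foxtrot at 3668.0 m.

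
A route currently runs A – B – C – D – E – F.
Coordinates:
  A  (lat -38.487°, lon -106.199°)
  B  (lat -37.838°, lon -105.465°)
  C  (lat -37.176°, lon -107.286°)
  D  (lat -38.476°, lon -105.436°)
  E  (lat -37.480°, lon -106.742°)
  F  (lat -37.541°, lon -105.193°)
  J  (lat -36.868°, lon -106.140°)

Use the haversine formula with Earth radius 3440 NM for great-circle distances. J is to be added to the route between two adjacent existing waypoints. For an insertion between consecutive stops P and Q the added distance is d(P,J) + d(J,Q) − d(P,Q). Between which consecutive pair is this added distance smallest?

between B and C

Added distance for inserting J between each consecutive pair:
A–B: 111.7 NM
B–C: 29.1 NM
C–D: 42.7 NM
D–E: 62.9 NM
E–F: 33.5 NM
Smallest added distance is 29.1 NM, inserting between B and C.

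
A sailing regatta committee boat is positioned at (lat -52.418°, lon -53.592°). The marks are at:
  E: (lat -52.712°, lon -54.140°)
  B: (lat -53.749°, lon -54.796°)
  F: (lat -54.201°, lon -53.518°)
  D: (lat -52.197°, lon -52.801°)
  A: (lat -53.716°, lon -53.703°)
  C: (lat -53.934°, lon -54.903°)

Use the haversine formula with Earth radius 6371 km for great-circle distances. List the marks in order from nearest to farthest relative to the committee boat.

Distances from the committee boat:
E (lat -52.712°, lon -54.140°): 49.4 km
D (lat -52.197°, lon -52.801°): 59.1 km
A (lat -53.716°, lon -53.703°): 144.5 km
B (lat -53.749°, lon -54.796°): 168.4 km
C (lat -53.934°, lon -54.903°): 189.9 km
F (lat -54.201°, lon -53.518°): 198.3 km

E, D, A, B, C, F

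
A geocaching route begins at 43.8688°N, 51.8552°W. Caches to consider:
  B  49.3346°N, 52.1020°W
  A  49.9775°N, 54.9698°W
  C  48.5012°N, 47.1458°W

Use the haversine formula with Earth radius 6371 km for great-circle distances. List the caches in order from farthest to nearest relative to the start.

A, C, B

Computing each great-circle distance from 43.8688°N, 51.8552°W:
A 49.9775°N, 54.9698°W: 719.1 km
C 48.5012°N, 47.1458°W: 629.6 km
B 49.3346°N, 52.1020°W: 608.1 km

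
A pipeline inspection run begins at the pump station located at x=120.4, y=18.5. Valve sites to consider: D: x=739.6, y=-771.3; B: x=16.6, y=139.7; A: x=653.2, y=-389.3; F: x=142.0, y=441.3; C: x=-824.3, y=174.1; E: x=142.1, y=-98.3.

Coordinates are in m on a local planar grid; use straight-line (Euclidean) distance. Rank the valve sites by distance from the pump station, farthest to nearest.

Distances from the pump station:
D x=739.6, y=-771.3: 1003.6 m
C x=-824.3, y=174.1: 957.4 m
A x=653.2, y=-389.3: 671.0 m
F x=142.0, y=441.3: 423.4 m
B x=16.6, y=139.7: 159.6 m
E x=142.1, y=-98.3: 118.8 m

D, C, A, F, B, E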